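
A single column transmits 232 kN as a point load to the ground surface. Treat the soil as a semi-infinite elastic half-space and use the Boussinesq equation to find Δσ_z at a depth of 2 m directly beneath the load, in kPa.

Boussinesq vertical stress below a point load on an elastic half-space:
Δσ_z = 3P/(2πz²) · [1 + (r/z)²]^(−5/2)
r/z = 0/2 = 0; [1+(r/z)²]^(−5/2) = 1.
Δσ_z = 3×232/(2π×2²) × 1 = 27.693 × 1 = 27.69 kPa

Δσ_z ≈ 27.7 kPa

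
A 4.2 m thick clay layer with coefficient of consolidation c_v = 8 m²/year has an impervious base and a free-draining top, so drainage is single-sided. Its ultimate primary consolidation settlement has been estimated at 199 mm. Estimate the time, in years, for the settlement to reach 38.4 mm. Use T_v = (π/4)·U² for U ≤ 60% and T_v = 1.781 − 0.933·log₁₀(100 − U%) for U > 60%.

Drainage path length: H_d = H = 4.2 m (single drainage).
U = S(t)/S_ult = 38.4/199 = 0.193.
U ≤ 60%: T_v = (π/4)·U² = (π/4)×0.19296² = 0.029245.
t = T_v·H_d²/c_v = 0.029245×4.2²/8 = 0.06449 years.

t ≈ 0.0645 years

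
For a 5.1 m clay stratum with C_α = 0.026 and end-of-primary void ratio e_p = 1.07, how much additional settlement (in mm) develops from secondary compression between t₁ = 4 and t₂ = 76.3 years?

S_s ≈ 82 mm

Secondary compression: S_s = C_α·H/(1+e_p)·log₁₀(t₂/t₁)
S_s = 0.026×5.1/(1+1.07)×log₁₀(76.3/4)
    = 0.06406 × 1.28 = 0.08202 m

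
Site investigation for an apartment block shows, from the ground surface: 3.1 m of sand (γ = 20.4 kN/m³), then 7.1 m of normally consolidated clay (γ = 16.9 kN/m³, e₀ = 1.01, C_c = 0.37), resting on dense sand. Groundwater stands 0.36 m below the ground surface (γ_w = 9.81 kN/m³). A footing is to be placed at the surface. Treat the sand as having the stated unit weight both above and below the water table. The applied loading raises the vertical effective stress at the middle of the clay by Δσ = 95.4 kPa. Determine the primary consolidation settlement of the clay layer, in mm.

S_c ≈ 531 mm

Mid-depth of clay below the ground surface: z = 3.1 + 7.1/2 = 6.65 m.
Total vertical stress at mid-clay: σ_v = 20.4×3.1 + 16.9×3.55 = 123.23 kPa.
Pore pressure: u = 9.81×(6.65 − 0.36) = 61.705 kPa.
Initial effective stress: σ'_0 = σ_v − u = 123.23 − 61.705 = 61.525 kPa.
Final effective stress: σ'_f = σ'_0 + Δσ = 61.525 + 95.4 = 156.93 kPa.
Normally consolidated clay, so the full stress increment lies on the virgin compression line:
S_c = C_c·H/(1+e₀)·log₁₀(σ'_f/σ'_0) = 0.37×7.1/(1+1.01)×log₁₀(156.93/61.525)
    = 1.307 × 0.40665 = 0.5315 m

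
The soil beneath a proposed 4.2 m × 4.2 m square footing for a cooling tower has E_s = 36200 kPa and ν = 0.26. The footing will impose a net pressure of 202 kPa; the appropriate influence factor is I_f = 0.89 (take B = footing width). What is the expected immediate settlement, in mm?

Immediate (elastic) settlement: S_e = q·B·(1−ν²)/E_s · I_f.
S_e = 202 × 4.2 × (1 − 0.26²) / 36200 × 0.89
    = 202 × 4.2 × 0.9324 / 36200 × 0.89
    = 0.01945 m = 19.45 mm

S_e ≈ 19.4 mm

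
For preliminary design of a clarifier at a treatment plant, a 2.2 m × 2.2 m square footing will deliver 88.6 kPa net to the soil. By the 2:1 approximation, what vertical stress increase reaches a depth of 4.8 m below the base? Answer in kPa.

By the 2:1 method the load spreads at 1 horizontal : 2 vertical, so at depth z the loaded area has grown by z in each plan dimension:
Δσ = qBL/((B+z)(L+z)) = 88.6×2.2×2.2/((2.2+4.8)(2.2+4.8)) = 8.7515 kPa

Δσ_z ≈ 8.75 kPa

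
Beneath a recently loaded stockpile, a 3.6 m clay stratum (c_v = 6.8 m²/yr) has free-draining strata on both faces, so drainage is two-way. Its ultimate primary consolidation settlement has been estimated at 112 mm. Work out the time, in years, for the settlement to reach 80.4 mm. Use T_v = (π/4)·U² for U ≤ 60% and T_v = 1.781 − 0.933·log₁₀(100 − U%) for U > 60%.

Drainage path length: H_d = H/2 = 1.8 m (double drainage).
U = S(t)/S_ult = 80.4/112 = 0.7179.
U > 60%: T_v = 1.781 − 0.933·log₁₀(100 − 71.786) = 0.42771.
t = T_v·H_d²/c_v = 0.42771×1.8²/6.8 = 0.2038 years.

t ≈ 0.204 years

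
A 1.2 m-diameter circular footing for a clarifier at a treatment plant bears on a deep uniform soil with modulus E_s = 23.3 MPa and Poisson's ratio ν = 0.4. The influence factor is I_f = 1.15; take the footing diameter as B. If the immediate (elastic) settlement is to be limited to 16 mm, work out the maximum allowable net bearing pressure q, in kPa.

q ≈ 322 kPa

E_s = 23.3 MPa = 23300 kPa.
S_e = q·B·(1−ν²)/E_s · I_f  ⇒  q = S_e·E_s / (B·(1−ν²)·I_f).
q = 0.016 × 23300 / (1.2 × 0.84 × 1.15) = 321.6 kPa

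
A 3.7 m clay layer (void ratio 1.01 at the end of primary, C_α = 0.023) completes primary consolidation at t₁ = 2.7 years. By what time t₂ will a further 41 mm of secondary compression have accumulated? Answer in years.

S_s = C_α·H/(1+e_p)·log₁₀(t₂/t₁) ⇒ log₁₀(t₂/t₁) = S_s·(1+e_p)/(C_α·H).
log₁₀(t₂/t₁) = 0.041 × (1+1.01) / (0.023×3.7) = 0.9684
t₂ = t₁ × 10^0.9684 = 2.7 × 9.298 = 25.1 years

t₂ ≈ 25.1 years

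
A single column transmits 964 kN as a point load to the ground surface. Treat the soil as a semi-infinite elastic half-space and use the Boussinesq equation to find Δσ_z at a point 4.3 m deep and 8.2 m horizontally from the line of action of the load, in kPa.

Boussinesq vertical stress below a point load on an elastic half-space:
Δσ_z = 3P/(2πz²) · [1 + (r/z)²]^(−5/2)
r/z = 8.2/4.3 = 1.907; [1+(r/z)²]^(−5/2) = 0.021603.
Δσ_z = 3×964/(2π×4.3²) × 0.021603 = 24.893 × 0.021603 = 0.5378 kPa

Δσ_z ≈ 0.538 kPa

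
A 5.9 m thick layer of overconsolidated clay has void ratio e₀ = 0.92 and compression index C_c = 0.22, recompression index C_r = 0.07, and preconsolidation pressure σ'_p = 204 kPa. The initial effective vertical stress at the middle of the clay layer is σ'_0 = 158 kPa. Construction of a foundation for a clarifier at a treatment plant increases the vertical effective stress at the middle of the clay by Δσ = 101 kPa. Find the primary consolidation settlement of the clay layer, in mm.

Final effective stress: σ'_f = 158 + 101 = 259 kPa.
σ'_f = 259 > σ'_p = 204 kPa, so the stress path crosses the preconsolidation pressure — recompression up to σ'_p, then virgin compression beyond:
S_c = H/(1+e₀)·[C_r·log₁₀(σ'_p/σ'_0) + C_c·log₁₀(σ'_f/σ'_p)]
    = 5.9/1.92 × [0.07×log₁₀(204/158) + 0.22×log₁₀(259/204)]
    = 3.0729 × [0.0077681 + 0.022807] = 0.09395 m

S_c ≈ 94 mm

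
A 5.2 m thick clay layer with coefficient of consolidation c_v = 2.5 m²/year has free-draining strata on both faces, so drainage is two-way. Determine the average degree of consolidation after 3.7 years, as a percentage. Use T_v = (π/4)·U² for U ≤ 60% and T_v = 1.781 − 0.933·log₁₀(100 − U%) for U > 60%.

Drainage path length: H_d = H/2 = 2.6 m (double drainage).
T_v = c_v·t/H_d² = 2.5×3.7/2.6² = 1.3683.
T_v = 1.3683 corresponds to the U > 60% branch:
U = 1 − 10^((1.781 − T_v)/0.933)/100 = 0.9723

U ≈ 97.2 %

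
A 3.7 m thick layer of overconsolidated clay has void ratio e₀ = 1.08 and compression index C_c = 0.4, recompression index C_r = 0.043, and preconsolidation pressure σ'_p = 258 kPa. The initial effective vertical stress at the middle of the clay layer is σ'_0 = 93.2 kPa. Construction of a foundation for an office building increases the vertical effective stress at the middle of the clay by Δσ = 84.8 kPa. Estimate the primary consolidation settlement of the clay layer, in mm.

S_c ≈ 21.5 mm

Final effective stress: σ'_f = 93.2 + 84.8 = 178 kPa.
σ'_f = 178 ≤ σ'_p = 258 kPa, so the clay remains overconsolidated and only the recompression index applies:
S_c = C_r·H/(1+e₀)·log₁₀(σ'_f/σ'_0) = 0.043×3.7/2.08×log₁₀(178/93.2)
    = 0.076488 × 0.281 = 0.02149 m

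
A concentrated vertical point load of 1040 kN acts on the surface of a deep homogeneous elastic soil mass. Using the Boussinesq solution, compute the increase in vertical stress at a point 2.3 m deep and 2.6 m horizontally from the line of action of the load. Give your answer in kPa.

Δσ_z ≈ 12 kPa

Boussinesq vertical stress below a point load on an elastic half-space:
Δσ_z = 3P/(2πz²) · [1 + (r/z)²]^(−5/2)
r/z = 2.6/2.3 = 1.1304; [1+(r/z)²]^(−5/2) = 0.12769.
Δσ_z = 3×1040/(2π×2.3²) × 0.12769 = 93.868 × 0.12769 = 11.99 kPa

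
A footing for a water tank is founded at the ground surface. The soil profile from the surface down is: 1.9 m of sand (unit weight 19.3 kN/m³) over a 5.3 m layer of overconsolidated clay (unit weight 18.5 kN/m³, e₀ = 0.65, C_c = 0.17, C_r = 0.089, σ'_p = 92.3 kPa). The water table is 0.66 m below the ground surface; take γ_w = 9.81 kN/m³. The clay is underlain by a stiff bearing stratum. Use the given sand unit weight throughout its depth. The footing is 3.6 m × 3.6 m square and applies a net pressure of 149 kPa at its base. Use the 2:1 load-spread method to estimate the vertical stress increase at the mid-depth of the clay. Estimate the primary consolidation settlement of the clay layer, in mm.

Mid-depth of clay below the ground surface: z = 1.9 + 5.3/2 = 4.55 m.
Total vertical stress at mid-clay: σ_v = 19.3×1.9 + 18.5×2.65 = 85.695 kPa.
Pore pressure: u = 9.81×(4.55 − 0.66) = 38.161 kPa.
Initial effective stress: σ'_0 = σ_v − u = 85.695 − 38.161 = 47.534 kPa.
Stress increase at mid-clay by the 2:1 spreading method:
Δσ = qBL/((B+z)(L+z)) = 149×3.6×3.6/((3.6+4.55)(3.6+4.55)) = 29.072 kPa
Final effective stress: σ'_f = 47.534 + 29.072 = 76.606 kPa.
σ'_f = 76.606 ≤ σ'_p = 92.3 kPa, so the clay remains overconsolidated and only the recompression index applies:
S_c = C_r·H/(1+e₀)·log₁₀(σ'_f/σ'_0) = 0.089×5.3/1.65×log₁₀(76.606/47.534)
    = 0.28588 × 0.20726 = 0.05925 m

S_c ≈ 59.3 mm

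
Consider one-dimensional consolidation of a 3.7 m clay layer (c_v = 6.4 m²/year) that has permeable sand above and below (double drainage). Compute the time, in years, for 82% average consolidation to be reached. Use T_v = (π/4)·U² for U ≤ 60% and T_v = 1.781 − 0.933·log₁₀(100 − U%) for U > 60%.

t ≈ 0.326 years

Drainage path length: H_d = H/2 = 1.85 m (double drainage).
U > 60%: T_v = 1.781 − 0.933·log₁₀(100 − 82) = 0.60983.
t = T_v·H_d²/c_v = 0.60983×1.85²/6.4 = 0.3261 years.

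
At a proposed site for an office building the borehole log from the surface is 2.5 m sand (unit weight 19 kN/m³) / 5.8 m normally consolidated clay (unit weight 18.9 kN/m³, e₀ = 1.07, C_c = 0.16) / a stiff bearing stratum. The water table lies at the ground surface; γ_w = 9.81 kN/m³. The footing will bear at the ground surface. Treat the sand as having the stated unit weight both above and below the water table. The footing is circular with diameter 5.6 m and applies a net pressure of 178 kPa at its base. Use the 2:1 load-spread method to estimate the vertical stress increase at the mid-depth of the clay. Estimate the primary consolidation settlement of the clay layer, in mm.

Mid-depth of clay below the ground surface: z = 2.5 + 5.8/2 = 5.4 m.
Total vertical stress at mid-clay: σ_v = 19×2.5 + 18.9×2.9 = 102.31 kPa.
Pore pressure: u = 9.81×(5.4 − 0) = 52.974 kPa.
Initial effective stress: σ'_0 = σ_v − u = 102.31 − 52.974 = 49.336 kPa.
Stress increase at mid-clay by the 2:1 spreading method:
Δσ ≈ qD²/(D+z)² = 178×5.6²/(5.6+5.4)² = 46.133 kPa
Final effective stress: σ'_f = σ'_0 + Δσ = 49.336 + 46.133 = 95.469 kPa.
Normally consolidated clay, so the full stress increment lies on the virgin compression line:
S_c = C_c·H/(1+e₀)·log₁₀(σ'_f/σ'_0) = 0.16×5.8/(1+1.07)×log₁₀(95.469/49.336)
    = 0.44831 × 0.2867 = 0.1285 m

S_c ≈ 129 mm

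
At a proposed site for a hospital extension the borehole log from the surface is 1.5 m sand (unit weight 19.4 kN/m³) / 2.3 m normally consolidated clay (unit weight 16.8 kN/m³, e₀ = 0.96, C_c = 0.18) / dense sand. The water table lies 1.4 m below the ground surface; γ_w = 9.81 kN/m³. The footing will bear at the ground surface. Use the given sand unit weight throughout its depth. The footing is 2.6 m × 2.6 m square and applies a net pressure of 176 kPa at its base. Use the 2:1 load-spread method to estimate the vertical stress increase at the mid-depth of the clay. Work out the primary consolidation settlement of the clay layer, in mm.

S_c ≈ 72.1 mm

Mid-depth of clay below the ground surface: z = 1.5 + 2.3/2 = 2.65 m.
Total vertical stress at mid-clay: σ_v = 19.4×1.5 + 16.8×1.15 = 48.42 kPa.
Pore pressure: u = 9.81×(2.65 − 1.4) = 12.263 kPa.
Initial effective stress: σ'_0 = σ_v − u = 48.42 − 12.263 = 36.157 kPa.
Stress increase at mid-clay by the 2:1 spreading method:
Δσ = qBL/((B+z)(L+z)) = 176×2.6×2.6/((2.6+2.65)(2.6+2.65)) = 43.166 kPa
Final effective stress: σ'_f = σ'_0 + Δσ = 36.157 + 43.166 = 79.323 kPa.
Normally consolidated clay, so the full stress increment lies on the virgin compression line:
S_c = C_c·H/(1+e₀)·log₁₀(σ'_f/σ'_0) = 0.18×2.3/(1+0.96)×log₁₀(79.323/36.157)
    = 0.21122 × 0.34121 = 0.07207 m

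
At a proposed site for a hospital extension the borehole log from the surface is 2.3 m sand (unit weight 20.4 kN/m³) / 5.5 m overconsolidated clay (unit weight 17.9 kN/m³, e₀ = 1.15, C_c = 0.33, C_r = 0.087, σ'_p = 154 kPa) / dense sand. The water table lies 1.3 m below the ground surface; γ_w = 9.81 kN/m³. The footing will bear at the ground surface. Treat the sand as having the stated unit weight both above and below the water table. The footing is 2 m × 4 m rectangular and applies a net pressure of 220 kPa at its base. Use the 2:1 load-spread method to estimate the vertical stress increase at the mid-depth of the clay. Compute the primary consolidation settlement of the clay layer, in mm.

S_c ≈ 36.9 mm

Mid-depth of clay below the ground surface: z = 2.3 + 5.5/2 = 5.05 m.
Total vertical stress at mid-clay: σ_v = 20.4×2.3 + 17.9×2.75 = 96.145 kPa.
Pore pressure: u = 9.81×(5.05 − 1.3) = 36.788 kPa.
Initial effective stress: σ'_0 = σ_v − u = 96.145 − 36.788 = 59.357 kPa.
Stress increase at mid-clay by the 2:1 spreading method:
Δσ = qBL/((B+z)(L+z)) = 220×2×4/((2+5.05)(4+5.05)) = 27.585 kPa
Final effective stress: σ'_f = 59.357 + 27.585 = 86.942 kPa.
σ'_f = 86.942 ≤ σ'_p = 154 kPa, so the clay remains overconsolidated and only the recompression index applies:
S_c = C_r·H/(1+e₀)·log₁₀(σ'_f/σ'_0) = 0.087×5.5/2.15×log₁₀(86.942/59.357)
    = 0.22255 × 0.16576 = 0.03689 m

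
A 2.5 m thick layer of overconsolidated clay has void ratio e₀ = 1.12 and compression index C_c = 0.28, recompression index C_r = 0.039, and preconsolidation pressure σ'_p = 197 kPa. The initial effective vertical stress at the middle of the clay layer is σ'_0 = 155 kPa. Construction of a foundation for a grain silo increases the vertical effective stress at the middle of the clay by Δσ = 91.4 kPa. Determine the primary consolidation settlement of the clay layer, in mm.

S_c ≈ 36.9 mm

Final effective stress: σ'_f = 155 + 91.4 = 246.4 kPa.
σ'_f = 246.4 > σ'_p = 197 kPa, so the stress path crosses the preconsolidation pressure — recompression up to σ'_p, then virgin compression beyond:
S_c = H/(1+e₀)·[C_r·log₁₀(σ'_p/σ'_0) + C_c·log₁₀(σ'_f/σ'_p)]
    = 2.5/2.12 × [0.039×log₁₀(197/155) + 0.28×log₁₀(246.4/197)]
    = 1.1792 × [0.0040612 + 0.027209] = 0.03687 m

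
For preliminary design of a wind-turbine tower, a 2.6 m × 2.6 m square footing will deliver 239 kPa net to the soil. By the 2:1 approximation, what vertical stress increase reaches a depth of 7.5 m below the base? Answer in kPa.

By the 2:1 method the load spreads at 1 horizontal : 2 vertical, so at depth z the loaded area has grown by z in each plan dimension:
Δσ = qBL/((B+z)(L+z)) = 239×2.6×2.6/((2.6+7.5)(2.6+7.5)) = 15.838 kPa

Δσ_z ≈ 15.8 kPa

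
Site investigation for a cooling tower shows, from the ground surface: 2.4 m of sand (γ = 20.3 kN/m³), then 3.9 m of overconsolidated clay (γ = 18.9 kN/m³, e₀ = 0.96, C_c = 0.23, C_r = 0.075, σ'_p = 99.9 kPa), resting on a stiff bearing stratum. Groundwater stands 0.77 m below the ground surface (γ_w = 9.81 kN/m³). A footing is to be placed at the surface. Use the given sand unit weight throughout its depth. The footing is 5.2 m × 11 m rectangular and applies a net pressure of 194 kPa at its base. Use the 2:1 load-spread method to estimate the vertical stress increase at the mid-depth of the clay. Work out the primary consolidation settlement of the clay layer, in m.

Mid-depth of clay below the ground surface: z = 2.4 + 3.9/2 = 4.35 m.
Total vertical stress at mid-clay: σ_v = 20.3×2.4 + 18.9×1.95 = 85.575 kPa.
Pore pressure: u = 9.81×(4.35 − 0.77) = 35.12 kPa.
Initial effective stress: σ'_0 = σ_v − u = 85.575 − 35.12 = 50.455 kPa.
Stress increase at mid-clay by the 2:1 spreading method:
Δσ = qBL/((B+z)(L+z)) = 194×5.2×11/((5.2+4.35)(11+4.35)) = 75.698 kPa
Final effective stress: σ'_f = 50.455 + 75.698 = 126.15 kPa.
σ'_f = 126.15 > σ'_p = 99.9 kPa, so the stress path crosses the preconsolidation pressure — recompression up to σ'_p, then virgin compression beyond:
S_c = H/(1+e₀)·[C_r·log₁₀(σ'_p/σ'_0) + C_c·log₁₀(σ'_f/σ'_p)]
    = 3.9/1.96 × [0.075×log₁₀(99.9/50.455) + 0.23×log₁₀(126.15/99.9)]
    = 1.9898 × [0.02225 + 0.023304] = 0.09064 m

S_c ≈ 0.0906 m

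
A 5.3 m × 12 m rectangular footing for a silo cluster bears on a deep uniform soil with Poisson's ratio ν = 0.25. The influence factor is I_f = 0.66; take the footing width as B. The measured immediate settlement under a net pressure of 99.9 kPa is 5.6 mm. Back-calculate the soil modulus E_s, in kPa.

S_e = q·B·(1−ν²)/E_s · I_f  ⇒  E_s = q·B·(1−ν²)·I_f / S_e.
E_s = 99.9 × 5.3 × 0.9375 × 0.66 / 0.0056 = 58500 kPa

E_s ≈ 58500 kPa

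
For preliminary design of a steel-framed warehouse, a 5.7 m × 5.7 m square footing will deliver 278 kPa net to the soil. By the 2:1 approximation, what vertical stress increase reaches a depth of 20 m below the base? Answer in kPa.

Δσ_z ≈ 13.7 kPa

By the 2:1 method the load spreads at 1 horizontal : 2 vertical, so at depth z the loaded area has grown by z in each plan dimension:
Δσ = qBL/((B+z)(L+z)) = 278×5.7×5.7/((5.7+20)(5.7+20)) = 13.675 kPa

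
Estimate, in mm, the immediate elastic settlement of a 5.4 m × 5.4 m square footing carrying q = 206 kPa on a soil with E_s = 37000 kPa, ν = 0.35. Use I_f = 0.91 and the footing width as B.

Immediate (elastic) settlement: S_e = q·B·(1−ν²)/E_s · I_f.
S_e = 206 × 5.4 × (1 − 0.35²) / 37000 × 0.91
    = 206 × 5.4 × 0.8775 / 37000 × 0.91
    = 0.02401 m = 24.01 mm

S_e ≈ 24 mm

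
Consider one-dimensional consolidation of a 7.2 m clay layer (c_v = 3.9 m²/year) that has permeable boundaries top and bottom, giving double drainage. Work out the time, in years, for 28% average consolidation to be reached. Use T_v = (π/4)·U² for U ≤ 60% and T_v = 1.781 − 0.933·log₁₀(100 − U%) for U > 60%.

Drainage path length: H_d = H/2 = 3.6 m (double drainage).
U ≤ 60%: T_v = (π/4)·U² = (π/4)×0.28² = 0.061575.
t = T_v·H_d²/c_v = 0.061575×3.6²/3.9 = 0.2046 years.

t ≈ 0.205 years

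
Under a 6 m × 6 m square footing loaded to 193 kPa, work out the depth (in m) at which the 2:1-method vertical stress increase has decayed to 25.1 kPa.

z ≈ 10.6 m

2:1 spreading — at depth z the loaded area has grown by z in each plan dimension:
qB²/(B+z)² = Δσ_z ⇒ z = B(√(q/Δσ_z) − 1) = 6×(√(193/25.1) − 1) = 10.64 m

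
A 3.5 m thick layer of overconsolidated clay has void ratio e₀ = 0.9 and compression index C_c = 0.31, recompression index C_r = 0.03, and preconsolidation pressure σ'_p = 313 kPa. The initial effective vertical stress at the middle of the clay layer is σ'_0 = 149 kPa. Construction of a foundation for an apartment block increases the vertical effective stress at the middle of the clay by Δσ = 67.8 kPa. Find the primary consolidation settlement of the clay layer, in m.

Final effective stress: σ'_f = 149 + 67.8 = 216.8 kPa.
σ'_f = 216.8 ≤ σ'_p = 313 kPa, so the clay remains overconsolidated and only the recompression index applies:
S_c = C_r·H/(1+e₀)·log₁₀(σ'_f/σ'_0) = 0.03×3.5/1.9×log₁₀(216.8/149)
    = 0.055263 × 0.16287 = 0.009001 m

S_c ≈ 0.009 m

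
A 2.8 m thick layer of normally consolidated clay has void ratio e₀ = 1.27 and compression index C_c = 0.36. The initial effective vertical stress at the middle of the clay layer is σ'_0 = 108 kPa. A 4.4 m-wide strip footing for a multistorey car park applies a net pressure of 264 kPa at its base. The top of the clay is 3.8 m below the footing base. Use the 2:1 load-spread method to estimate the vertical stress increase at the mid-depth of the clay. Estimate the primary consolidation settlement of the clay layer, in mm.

S_c ≈ 145 mm

Mid-depth of clay below the footing base: z = 3.8 + 2.8/2 = 5.2 m.
Stress increase at mid-clay by the 2:1 spreading method:
Δσ = qB/(B+z) = 264×4.4/(4.4+5.2) = 121 kPa
Final effective stress: σ'_f = σ'_0 + Δσ = 108 + 121 = 229 kPa.
Normally consolidated clay, so the full stress increment lies on the virgin compression line:
S_c = C_c·H/(1+e₀)·log₁₀(σ'_f/σ'_0) = 0.36×2.8/(1+1.27)×log₁₀(229/108)
    = 0.44405 × 0.32641 = 0.1449 m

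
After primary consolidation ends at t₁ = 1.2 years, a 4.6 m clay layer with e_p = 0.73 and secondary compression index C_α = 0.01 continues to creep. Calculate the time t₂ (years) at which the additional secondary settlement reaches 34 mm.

t₂ ≈ 22.8 years

S_s = C_α·H/(1+e_p)·log₁₀(t₂/t₁) ⇒ log₁₀(t₂/t₁) = S_s·(1+e_p)/(C_α·H).
log₁₀(t₂/t₁) = 0.034 × (1+0.73) / (0.01×4.6) = 1.279
t₂ = t₁ × 10^1.279 = 1.2 × 19 = 22.8 years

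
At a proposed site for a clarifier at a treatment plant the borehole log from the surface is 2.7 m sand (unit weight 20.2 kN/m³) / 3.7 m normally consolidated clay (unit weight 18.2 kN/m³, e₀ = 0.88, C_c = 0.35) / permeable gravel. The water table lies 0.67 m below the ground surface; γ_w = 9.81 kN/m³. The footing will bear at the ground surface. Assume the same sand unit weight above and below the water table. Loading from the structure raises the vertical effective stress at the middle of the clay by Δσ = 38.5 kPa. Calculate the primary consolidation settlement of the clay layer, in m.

Mid-depth of clay below the ground surface: z = 2.7 + 3.7/2 = 4.55 m.
Total vertical stress at mid-clay: σ_v = 20.2×2.7 + 18.2×1.85 = 88.21 kPa.
Pore pressure: u = 9.81×(4.55 − 0.67) = 38.063 kPa.
Initial effective stress: σ'_0 = σ_v − u = 88.21 − 38.063 = 50.147 kPa.
Final effective stress: σ'_f = σ'_0 + Δσ = 50.147 + 38.5 = 88.647 kPa.
Normally consolidated clay, so the full stress increment lies on the virgin compression line:
S_c = C_c·H/(1+e₀)·log₁₀(σ'_f/σ'_0) = 0.35×3.7/(1+0.88)×log₁₀(88.647/50.147)
    = 0.68883 × 0.24742 = 0.1704 m

S_c ≈ 0.17 m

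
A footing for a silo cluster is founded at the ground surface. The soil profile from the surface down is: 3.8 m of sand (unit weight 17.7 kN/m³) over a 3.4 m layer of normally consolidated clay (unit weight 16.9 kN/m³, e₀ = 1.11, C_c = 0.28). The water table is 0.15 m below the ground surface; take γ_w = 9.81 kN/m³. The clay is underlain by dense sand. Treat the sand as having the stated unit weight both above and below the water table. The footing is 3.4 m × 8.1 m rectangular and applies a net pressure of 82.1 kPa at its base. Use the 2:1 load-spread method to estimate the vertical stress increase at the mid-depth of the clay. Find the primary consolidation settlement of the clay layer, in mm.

S_c ≈ 70 mm

Mid-depth of clay below the ground surface: z = 3.8 + 3.4/2 = 5.5 m.
Total vertical stress at mid-clay: σ_v = 17.7×3.8 + 16.9×1.7 = 95.99 kPa.
Pore pressure: u = 9.81×(5.5 − 0.15) = 52.483 kPa.
Initial effective stress: σ'_0 = σ_v − u = 95.99 − 52.483 = 43.507 kPa.
Stress increase at mid-clay by the 2:1 spreading method:
Δσ = qBL/((B+z)(L+z)) = 82.1×3.4×8.1/((3.4+5.5)(8.1+5.5)) = 18.68 kPa
Final effective stress: σ'_f = σ'_0 + Δσ = 43.507 + 18.68 = 62.187 kPa.
Normally consolidated clay, so the full stress increment lies on the virgin compression line:
S_c = C_c·H/(1+e₀)·log₁₀(σ'_f/σ'_0) = 0.28×3.4/(1+1.11)×log₁₀(62.187/43.507)
    = 0.45118 × 0.15514 = 0.07 m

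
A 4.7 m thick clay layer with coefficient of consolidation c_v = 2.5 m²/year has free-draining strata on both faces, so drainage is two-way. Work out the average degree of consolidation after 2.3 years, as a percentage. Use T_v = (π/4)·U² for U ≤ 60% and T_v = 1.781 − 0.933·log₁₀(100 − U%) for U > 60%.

U ≈ 93.8 %

Drainage path length: H_d = H/2 = 2.35 m (double drainage).
T_v = c_v·t/H_d² = 2.5×2.3/2.35² = 1.0412.
T_v = 1.0412 corresponds to the U > 60% branch:
U = 1 − 10^((1.781 − T_v)/0.933)/100 = 0.9379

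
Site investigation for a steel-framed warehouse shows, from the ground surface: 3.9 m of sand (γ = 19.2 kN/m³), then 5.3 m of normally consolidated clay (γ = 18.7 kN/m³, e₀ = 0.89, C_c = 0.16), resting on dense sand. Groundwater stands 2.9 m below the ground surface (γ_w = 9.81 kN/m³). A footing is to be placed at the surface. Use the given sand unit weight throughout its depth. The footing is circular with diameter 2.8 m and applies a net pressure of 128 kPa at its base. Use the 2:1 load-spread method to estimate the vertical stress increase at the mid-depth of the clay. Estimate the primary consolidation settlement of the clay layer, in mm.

S_c ≈ 23.7 mm

Mid-depth of clay below the ground surface: z = 3.9 + 5.3/2 = 6.55 m.
Total vertical stress at mid-clay: σ_v = 19.2×3.9 + 18.7×2.65 = 124.44 kPa.
Pore pressure: u = 9.81×(6.55 − 2.9) = 35.806 kPa.
Initial effective stress: σ'_0 = σ_v − u = 124.44 − 35.806 = 88.634 kPa.
Stress increase at mid-clay by the 2:1 spreading method:
Δσ ≈ qD²/(D+z)² = 128×2.8²/(2.8+6.55)² = 11.479 kPa
Final effective stress: σ'_f = σ'_0 + Δσ = 88.634 + 11.479 = 100.11 kPa.
Normally consolidated clay, so the full stress increment lies on the virgin compression line:
S_c = C_c·H/(1+e₀)·log₁₀(σ'_f/σ'_0) = 0.16×5.3/(1+0.89)×log₁₀(100.11/88.634)
    = 0.44868 × 0.052877 = 0.02372 m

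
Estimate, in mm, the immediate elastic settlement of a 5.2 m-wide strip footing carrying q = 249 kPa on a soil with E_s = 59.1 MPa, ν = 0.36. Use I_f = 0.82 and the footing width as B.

S_e ≈ 15.6 mm

Immediate (elastic) settlement: S_e = q·B·(1−ν²)/E_s · I_f.
E_s = 59.1 MPa = 59100 kPa.
S_e = 249 × 5.2 × (1 − 0.36²) / 59100 × 0.82
    = 249 × 5.2 × 0.8704 / 59100 × 0.82
    = 0.01564 m = 15.64 mm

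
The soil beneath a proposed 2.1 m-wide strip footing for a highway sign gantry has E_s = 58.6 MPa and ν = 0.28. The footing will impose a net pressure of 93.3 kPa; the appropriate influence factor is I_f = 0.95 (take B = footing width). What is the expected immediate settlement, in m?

Immediate (elastic) settlement: S_e = q·B·(1−ν²)/E_s · I_f.
E_s = 58.6 MPa = 58600 kPa.
S_e = 93.3 × 2.1 × (1 − 0.28²) / 58600 × 0.95
    = 93.3 × 2.1 × 0.9216 / 58600 × 0.95
    = 0.002927 m

S_e ≈ 0.00293 m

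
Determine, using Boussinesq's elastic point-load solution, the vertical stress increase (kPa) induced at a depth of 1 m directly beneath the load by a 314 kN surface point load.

Boussinesq vertical stress below a point load on an elastic half-space:
Δσ_z = 3P/(2πz²) · [1 + (r/z)²]^(−5/2)
r/z = 0/1 = 0; [1+(r/z)²]^(−5/2) = 1.
Δσ_z = 3×314/(2π×1²) × 1 = 149.92 × 1 = 149.9 kPa

Δσ_z ≈ 150 kPa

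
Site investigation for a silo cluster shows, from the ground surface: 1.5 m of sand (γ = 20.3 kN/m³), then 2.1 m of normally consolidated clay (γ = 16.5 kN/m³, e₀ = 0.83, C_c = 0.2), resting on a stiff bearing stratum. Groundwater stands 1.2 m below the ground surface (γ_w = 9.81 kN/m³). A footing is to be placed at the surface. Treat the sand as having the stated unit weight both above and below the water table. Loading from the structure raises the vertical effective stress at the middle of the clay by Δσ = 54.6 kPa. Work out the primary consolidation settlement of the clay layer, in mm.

S_c ≈ 94.5 mm

Mid-depth of clay below the ground surface: z = 1.5 + 2.1/2 = 2.55 m.
Total vertical stress at mid-clay: σ_v = 20.3×1.5 + 16.5×1.05 = 47.775 kPa.
Pore pressure: u = 9.81×(2.55 − 1.2) = 13.244 kPa.
Initial effective stress: σ'_0 = σ_v − u = 47.775 − 13.244 = 34.531 kPa.
Final effective stress: σ'_f = σ'_0 + Δσ = 34.531 + 54.6 = 89.131 kPa.
Normally consolidated clay, so the full stress increment lies on the virgin compression line:
S_c = C_c·H/(1+e₀)·log₁₀(σ'_f/σ'_0) = 0.2×2.1/(1+0.83)×log₁₀(89.131/34.531)
    = 0.22951 × 0.41182 = 0.09452 m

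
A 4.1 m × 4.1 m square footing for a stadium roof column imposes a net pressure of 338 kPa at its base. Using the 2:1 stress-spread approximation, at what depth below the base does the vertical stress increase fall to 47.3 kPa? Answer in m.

2:1 spreading — at depth z the loaded area has grown by z in each plan dimension:
qB²/(B+z)² = Δσ_z ⇒ z = B(√(q/Δσ_z) − 1) = 4.1×(√(338/47.3) − 1) = 6.86 m

z ≈ 6.86 m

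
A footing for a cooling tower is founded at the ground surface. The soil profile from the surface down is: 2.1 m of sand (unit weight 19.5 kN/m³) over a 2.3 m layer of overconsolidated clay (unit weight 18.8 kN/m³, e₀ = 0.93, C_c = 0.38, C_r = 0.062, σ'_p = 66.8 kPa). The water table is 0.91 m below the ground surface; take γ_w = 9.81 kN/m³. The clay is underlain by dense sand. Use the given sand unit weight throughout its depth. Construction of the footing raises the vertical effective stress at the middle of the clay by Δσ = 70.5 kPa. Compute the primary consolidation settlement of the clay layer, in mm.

Mid-depth of clay below the ground surface: z = 2.1 + 2.3/2 = 3.25 m.
Total vertical stress at mid-clay: σ_v = 19.5×2.1 + 18.8×1.15 = 62.57 kPa.
Pore pressure: u = 9.81×(3.25 − 0.91) = 22.955 kPa.
Initial effective stress: σ'_0 = σ_v − u = 62.57 − 22.955 = 39.615 kPa.
Final effective stress: σ'_f = 39.615 + 70.5 = 110.12 kPa.
σ'_f = 110.12 > σ'_p = 66.8 kPa, so the stress path crosses the preconsolidation pressure — recompression up to σ'_p, then virgin compression beyond:
S_c = H/(1+e₀)·[C_r·log₁₀(σ'_p/σ'_0) + C_c·log₁₀(σ'_f/σ'_p)]
    = 2.3/1.93 × [0.062×log₁₀(66.8/39.615) + 0.38×log₁₀(110.12/66.8)]
    = 1.1917 × [0.014069 + 0.082494] = 0.1151 m

S_c ≈ 115 mm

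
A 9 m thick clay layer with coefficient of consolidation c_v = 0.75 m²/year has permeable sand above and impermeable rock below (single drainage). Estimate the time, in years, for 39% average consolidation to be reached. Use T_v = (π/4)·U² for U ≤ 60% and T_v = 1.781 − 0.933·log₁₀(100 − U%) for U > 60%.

Drainage path length: H_d = H = 9 m (single drainage).
U ≤ 60%: T_v = (π/4)·U² = (π/4)×0.39² = 0.11946.
t = T_v·H_d²/c_v = 0.11946×9²/0.75 = 12.9 years.

t ≈ 12.9 years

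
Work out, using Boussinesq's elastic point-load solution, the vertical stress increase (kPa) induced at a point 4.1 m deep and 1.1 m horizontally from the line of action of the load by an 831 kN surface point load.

Δσ_z ≈ 19.8 kPa

Boussinesq vertical stress below a point load on an elastic half-space:
Δσ_z = 3P/(2πz²) · [1 + (r/z)²]^(−5/2)
r/z = 1.1/4.1 = 0.26829; [1+(r/z)²]^(−5/2) = 0.84049.
Δσ_z = 3×831/(2π×4.1²) × 0.84049 = 23.603 × 0.84049 = 19.84 kPa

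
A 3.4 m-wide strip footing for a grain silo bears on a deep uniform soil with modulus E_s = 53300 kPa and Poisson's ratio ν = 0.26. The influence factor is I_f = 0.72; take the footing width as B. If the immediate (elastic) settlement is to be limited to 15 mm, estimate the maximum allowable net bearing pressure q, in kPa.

S_e = q·B·(1−ν²)/E_s · I_f  ⇒  q = S_e·E_s / (B·(1−ν²)·I_f).
q = 0.015 × 53300 / (3.4 × 0.9324 × 0.72) = 350.3 kPa

q ≈ 350 kPa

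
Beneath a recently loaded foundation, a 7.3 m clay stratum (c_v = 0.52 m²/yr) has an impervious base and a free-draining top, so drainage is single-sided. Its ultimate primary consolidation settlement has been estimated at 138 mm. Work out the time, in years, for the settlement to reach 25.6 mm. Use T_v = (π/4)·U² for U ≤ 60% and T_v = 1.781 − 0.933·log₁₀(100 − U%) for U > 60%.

Drainage path length: H_d = H = 7.3 m (single drainage).
U = S(t)/S_ult = 25.6/138 = 0.1855.
U ≤ 60%: T_v = (π/4)·U² = (π/4)×0.18551² = 0.027028.
t = T_v·H_d²/c_v = 0.027028×7.3²/0.52 = 2.77 years.

t ≈ 2.77 years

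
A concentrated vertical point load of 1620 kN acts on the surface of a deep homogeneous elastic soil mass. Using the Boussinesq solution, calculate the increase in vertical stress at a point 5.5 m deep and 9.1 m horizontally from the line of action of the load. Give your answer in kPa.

Δσ_z ≈ 0.947 kPa

Boussinesq vertical stress below a point load on an elastic half-space:
Δσ_z = 3P/(2πz²) · [1 + (r/z)²]^(−5/2)
r/z = 9.1/5.5 = 1.6545; [1+(r/z)²]^(−5/2) = 0.037029.
Δσ_z = 3×1620/(2π×5.5²) × 0.037029 = 25.57 × 0.037029 = 0.9468 kPa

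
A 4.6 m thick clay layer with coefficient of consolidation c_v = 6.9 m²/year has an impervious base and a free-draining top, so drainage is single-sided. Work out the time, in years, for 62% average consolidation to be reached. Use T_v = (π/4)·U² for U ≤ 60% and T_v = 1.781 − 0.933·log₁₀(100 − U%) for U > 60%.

Drainage path length: H_d = H = 4.6 m (single drainage).
U > 60%: T_v = 1.781 − 0.933·log₁₀(100 − 62) = 0.30706.
t = T_v·H_d²/c_v = 0.30706×4.6²/6.9 = 0.9417 years.

t ≈ 0.942 years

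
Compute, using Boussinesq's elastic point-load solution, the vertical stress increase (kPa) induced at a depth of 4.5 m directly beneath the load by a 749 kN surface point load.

Boussinesq vertical stress below a point load on an elastic half-space:
Δσ_z = 3P/(2πz²) · [1 + (r/z)²]^(−5/2)
r/z = 0/4.5 = 0; [1+(r/z)²]^(−5/2) = 1.
Δσ_z = 3×749/(2π×4.5²) × 1 = 17.66 × 1 = 17.66 kPa

Δσ_z ≈ 17.7 kPa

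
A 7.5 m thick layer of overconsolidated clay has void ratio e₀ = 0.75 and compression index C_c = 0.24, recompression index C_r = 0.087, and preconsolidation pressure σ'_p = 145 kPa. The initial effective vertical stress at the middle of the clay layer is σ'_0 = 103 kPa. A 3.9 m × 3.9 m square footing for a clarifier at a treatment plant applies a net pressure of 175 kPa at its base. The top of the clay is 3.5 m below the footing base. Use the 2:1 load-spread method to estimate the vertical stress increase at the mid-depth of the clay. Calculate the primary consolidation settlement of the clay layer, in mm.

Mid-depth of clay below the footing base: z = 3.5 + 7.5/2 = 7.25 m.
Stress increase at mid-clay by the 2:1 spreading method:
Δσ = qBL/((B+z)(L+z)) = 175×3.9×3.9/((3.9+7.25)(3.9+7.25)) = 21.41 kPa
Final effective stress: σ'_f = 103 + 21.41 = 124.41 kPa.
σ'_f = 124.41 ≤ σ'_p = 145 kPa, so the clay remains overconsolidated and only the recompression index applies:
S_c = C_r·H/(1+e₀)·log₁₀(σ'_f/σ'_0) = 0.087×7.5/1.75×log₁₀(124.41/103)
    = 0.37286 × 0.082018 = 0.03058 m

S_c ≈ 30.6 mm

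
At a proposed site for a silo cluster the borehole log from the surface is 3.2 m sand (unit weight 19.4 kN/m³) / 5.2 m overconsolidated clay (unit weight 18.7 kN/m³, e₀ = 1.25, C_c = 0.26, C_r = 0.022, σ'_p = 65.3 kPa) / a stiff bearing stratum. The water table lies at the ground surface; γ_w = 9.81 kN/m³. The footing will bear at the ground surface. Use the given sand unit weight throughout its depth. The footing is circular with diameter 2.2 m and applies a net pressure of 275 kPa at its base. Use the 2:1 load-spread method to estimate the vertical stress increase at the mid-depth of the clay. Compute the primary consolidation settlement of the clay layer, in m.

S_c ≈ 0.039 m

Mid-depth of clay below the ground surface: z = 3.2 + 5.2/2 = 5.8 m.
Total vertical stress at mid-clay: σ_v = 19.4×3.2 + 18.7×2.6 = 110.7 kPa.
Pore pressure: u = 9.81×(5.8 − 0) = 56.898 kPa.
Initial effective stress: σ'_0 = σ_v − u = 110.7 − 56.898 = 53.802 kPa.
Stress increase at mid-clay by the 2:1 spreading method:
Δσ ≈ qD²/(D+z)² = 275×2.2²/(2.2+5.8)² = 20.797 kPa
Final effective stress: σ'_f = 53.802 + 20.797 = 74.599 kPa.
σ'_f = 74.599 > σ'_p = 65.3 kPa, so the stress path crosses the preconsolidation pressure — recompression up to σ'_p, then virgin compression beyond:
S_c = H/(1+e₀)·[C_r·log₁₀(σ'_p/σ'_0) + C_c·log₁₀(σ'_f/σ'_p)]
    = 5.2/2.25 × [0.022×log₁₀(65.3/53.802) + 0.26×log₁₀(74.599/65.3)]
    = 2.3111 × [0.0018505 + 0.015033] = 0.03902 m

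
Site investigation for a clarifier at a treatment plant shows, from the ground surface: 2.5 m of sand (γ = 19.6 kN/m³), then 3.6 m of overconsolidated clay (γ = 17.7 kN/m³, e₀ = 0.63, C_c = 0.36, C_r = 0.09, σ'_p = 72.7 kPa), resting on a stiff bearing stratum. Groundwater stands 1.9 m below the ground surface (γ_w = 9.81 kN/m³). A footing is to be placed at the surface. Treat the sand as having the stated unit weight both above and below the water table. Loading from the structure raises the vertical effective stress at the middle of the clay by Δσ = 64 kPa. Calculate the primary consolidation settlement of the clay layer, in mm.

S_c ≈ 197 mm

Mid-depth of clay below the ground surface: z = 2.5 + 3.6/2 = 4.3 m.
Total vertical stress at mid-clay: σ_v = 19.6×2.5 + 17.7×1.8 = 80.86 kPa.
Pore pressure: u = 9.81×(4.3 − 1.9) = 23.544 kPa.
Initial effective stress: σ'_0 = σ_v − u = 80.86 − 23.544 = 57.316 kPa.
Final effective stress: σ'_f = 57.316 + 64 = 121.32 kPa.
σ'_f = 121.32 > σ'_p = 72.7 kPa, so the stress path crosses the preconsolidation pressure — recompression up to σ'_p, then virgin compression beyond:
S_c = H/(1+e₀)·[C_r·log₁₀(σ'_p/σ'_0) + C_c·log₁₀(σ'_f/σ'_p)]
    = 3.6/1.63 × [0.09×log₁₀(72.7/57.316) + 0.36×log₁₀(121.32/72.7)]
    = 2.2086 × [0.0092933 + 0.080063] = 0.1974 m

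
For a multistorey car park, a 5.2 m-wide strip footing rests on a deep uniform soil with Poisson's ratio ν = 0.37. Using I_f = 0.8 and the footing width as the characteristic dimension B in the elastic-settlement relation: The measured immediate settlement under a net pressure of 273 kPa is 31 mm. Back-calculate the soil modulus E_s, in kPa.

E_s ≈ 31600 kPa

S_e = q·B·(1−ν²)/E_s · I_f  ⇒  E_s = q·B·(1−ν²)·I_f / S_e.
E_s = 273 × 5.2 × 0.8631 × 0.8 / 0.031 = 31620 kPa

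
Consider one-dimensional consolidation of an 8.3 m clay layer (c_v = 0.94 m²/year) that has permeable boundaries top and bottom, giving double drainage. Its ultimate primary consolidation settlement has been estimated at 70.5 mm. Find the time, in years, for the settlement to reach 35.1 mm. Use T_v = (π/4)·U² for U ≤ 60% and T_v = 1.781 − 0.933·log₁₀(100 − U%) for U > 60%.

Drainage path length: H_d = H/2 = 4.15 m (double drainage).
U = S(t)/S_ult = 35.1/70.5 = 0.4979.
U ≤ 60%: T_v = (π/4)·U² = (π/4)×0.49787² = 0.19468.
t = T_v·H_d²/c_v = 0.19468×4.15²/0.94 = 3.567 years.

t ≈ 3.57 years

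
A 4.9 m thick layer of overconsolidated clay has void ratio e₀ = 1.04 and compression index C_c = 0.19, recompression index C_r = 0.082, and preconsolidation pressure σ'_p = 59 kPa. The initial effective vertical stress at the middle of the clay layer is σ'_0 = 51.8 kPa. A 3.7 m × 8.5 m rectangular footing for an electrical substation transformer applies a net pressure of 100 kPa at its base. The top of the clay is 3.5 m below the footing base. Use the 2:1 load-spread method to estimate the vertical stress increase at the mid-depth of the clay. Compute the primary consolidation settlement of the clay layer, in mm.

S_c ≈ 57 mm

Mid-depth of clay below the footing base: z = 3.5 + 4.9/2 = 5.95 m.
Stress increase at mid-clay by the 2:1 spreading method:
Δσ = qBL/((B+z)(L+z)) = 100×3.7×8.5/((3.7+5.95)(8.5+5.95)) = 22.554 kPa
Final effective stress: σ'_f = 51.8 + 22.554 = 74.354 kPa.
σ'_f = 74.354 > σ'_p = 59 kPa, so the stress path crosses the preconsolidation pressure — recompression up to σ'_p, then virgin compression beyond:
S_c = H/(1+e₀)·[C_r·log₁₀(σ'_p/σ'_0) + C_c·log₁₀(σ'_f/σ'_p)]
    = 4.9/2.04 × [0.082×log₁₀(59/51.8) + 0.19×log₁₀(74.354/59)]
    = 2.402 × [0.0046348 + 0.019086] = 0.05698 m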